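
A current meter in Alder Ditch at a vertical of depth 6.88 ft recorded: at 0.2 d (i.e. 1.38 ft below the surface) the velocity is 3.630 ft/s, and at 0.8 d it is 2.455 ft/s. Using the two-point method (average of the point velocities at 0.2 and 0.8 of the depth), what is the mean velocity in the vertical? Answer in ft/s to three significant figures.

3.04 ft/s

v̄ = (3.630 + 2.455) / 2 = 3.043 ft/s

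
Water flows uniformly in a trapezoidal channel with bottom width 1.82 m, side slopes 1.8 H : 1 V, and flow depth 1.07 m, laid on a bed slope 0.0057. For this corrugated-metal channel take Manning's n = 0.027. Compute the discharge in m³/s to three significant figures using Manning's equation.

A = (b + z·y)·y = (1.82 + 1.8×1.07)×1.07 = 4.008 m²
P = b + 2y√(1+z²) = 1.82 + 2×1.07×√(1+1.8²) = 6.227 m
R = A/P = 4.008/6.227 = 0.6437 m
Q = (1/n)·A·R^(2/3)·S^(1/2) = (1/0.027) × 4.008 × 0.6437^(2/3) × 0.0057^(1/2) = 8.356 m³/s

8.36 m³/s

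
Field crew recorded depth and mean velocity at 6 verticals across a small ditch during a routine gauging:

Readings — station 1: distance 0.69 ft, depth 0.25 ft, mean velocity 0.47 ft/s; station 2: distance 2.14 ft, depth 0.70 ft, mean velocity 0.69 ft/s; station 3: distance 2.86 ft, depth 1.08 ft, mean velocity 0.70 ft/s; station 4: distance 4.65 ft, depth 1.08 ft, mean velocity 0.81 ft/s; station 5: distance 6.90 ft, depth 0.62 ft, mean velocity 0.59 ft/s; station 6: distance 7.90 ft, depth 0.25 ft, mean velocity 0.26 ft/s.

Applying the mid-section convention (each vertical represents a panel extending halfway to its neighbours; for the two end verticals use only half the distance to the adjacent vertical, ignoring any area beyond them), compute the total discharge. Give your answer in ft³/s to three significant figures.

3.95 ft³/s

w_1 = (2.14 − 0.69)/2 = 0.725 ft; q_1 = 0.47 × 0.25 × 0.725 = 0.08519 ft³/s
w_2 = (2.86 − 0.69)/2 = 1.085 ft; q_2 = 0.69 × 0.70 × 1.085 = 0.5241 ft³/s
w_3 = (4.65 − 2.14)/2 = 1.255 ft; q_3 = 0.70 × 1.08 × 1.255 = 0.9488 ft³/s
w_4 = (6.90 − 2.86)/2 = 2.02 ft; q_4 = 0.81 × 1.08 × 2.02 = 1.767 ft³/s
w_5 = (7.90 − 4.65)/2 = 1.625 ft; q_5 = 0.59 × 0.62 × 1.625 = 0.5944 ft³/s
w_6 = (7.90 − 6.90)/2 = 0.5 ft; q_6 = 0.26 × 0.25 × 0.5 = 0.03250 ft³/s
Q = Σ qᵢ = 3.952 ft³/s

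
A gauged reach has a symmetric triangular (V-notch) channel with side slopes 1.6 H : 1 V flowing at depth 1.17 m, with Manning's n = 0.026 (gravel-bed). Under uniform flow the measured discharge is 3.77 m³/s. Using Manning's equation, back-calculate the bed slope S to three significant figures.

0.00510

A = z·y² = 1.6×1.17² = 2.190 m²
P = 2y√(1+z²) = 2×1.17×√(1+1.6²) = 4.415 m
R = A/P = 2.190/4.415 = 0.4961 m
S = (Q·n / (1·A·R^(2/3)))² = (3.77×0.026 / (1×2.190×0.6267))² = 0.005100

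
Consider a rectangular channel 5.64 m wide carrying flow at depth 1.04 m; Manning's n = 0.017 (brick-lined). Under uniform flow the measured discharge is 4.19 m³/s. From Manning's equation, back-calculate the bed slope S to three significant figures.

0.000213

A = b·y = 5.64 × 1.04 = 5.866 m²
P = b + 2y = 5.64 + 2×1.04 = 7.720 m
R = A/P = 5.866/7.720 = 0.7598 m
S = (Q·n / (1·A·R^(2/3)))² = (4.19×0.017 / (1×5.866×0.8327))² = 0.0002127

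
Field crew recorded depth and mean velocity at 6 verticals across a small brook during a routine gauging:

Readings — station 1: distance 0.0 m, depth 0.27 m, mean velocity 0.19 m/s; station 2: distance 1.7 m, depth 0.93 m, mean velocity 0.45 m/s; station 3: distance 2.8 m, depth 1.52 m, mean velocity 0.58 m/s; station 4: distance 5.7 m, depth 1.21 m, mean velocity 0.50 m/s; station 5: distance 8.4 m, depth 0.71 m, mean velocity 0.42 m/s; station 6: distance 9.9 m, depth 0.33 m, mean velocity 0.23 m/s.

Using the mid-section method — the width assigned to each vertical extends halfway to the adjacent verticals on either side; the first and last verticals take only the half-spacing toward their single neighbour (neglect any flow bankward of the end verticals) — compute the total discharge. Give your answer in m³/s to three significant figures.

4.77 m³/s

w_1 = (1.7 − 0.0)/2 = 0.85 m; q_1 = 0.19 × 0.27 × 0.85 = 0.04361 m³/s
w_2 = (2.8 − 0.0)/2 = 1.4 m; q_2 = 0.45 × 0.93 × 1.4 = 0.5859 m³/s
w_3 = (5.7 − 1.7)/2 = 2 m; q_3 = 0.58 × 1.52 × 2 = 1.763 m³/s
w_4 = (8.4 − 2.8)/2 = 2.8 m; q_4 = 0.50 × 1.21 × 2.8 = 1.694 m³/s
w_5 = (9.9 − 5.7)/2 = 2.1 m; q_5 = 0.42 × 0.71 × 2.1 = 0.6262 m³/s
w_6 = (9.9 − 8.4)/2 = 0.75 m; q_6 = 0.23 × 0.33 × 0.75 = 0.05693 m³/s
Q = Σ qᵢ = 4.770 m³/s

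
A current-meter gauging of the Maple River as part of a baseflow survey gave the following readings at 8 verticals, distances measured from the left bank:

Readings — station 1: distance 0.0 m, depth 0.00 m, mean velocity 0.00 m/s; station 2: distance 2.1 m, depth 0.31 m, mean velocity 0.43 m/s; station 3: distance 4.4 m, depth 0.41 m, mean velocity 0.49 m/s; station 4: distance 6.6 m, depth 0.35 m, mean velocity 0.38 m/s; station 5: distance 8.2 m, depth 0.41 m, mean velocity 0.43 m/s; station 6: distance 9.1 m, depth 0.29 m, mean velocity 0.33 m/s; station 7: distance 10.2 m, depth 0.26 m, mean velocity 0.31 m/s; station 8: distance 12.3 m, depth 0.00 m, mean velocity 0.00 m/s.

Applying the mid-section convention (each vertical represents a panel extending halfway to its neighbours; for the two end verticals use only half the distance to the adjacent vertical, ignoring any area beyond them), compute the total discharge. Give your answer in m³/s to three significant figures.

1.44 m³/s

w_2 = (4.4 − 0.0)/2 = 2.2 m; q_2 = 0.43 × 0.31 × 2.2 = 0.2933 m³/s
w_3 = (6.6 − 2.1)/2 = 2.25 m; q_3 = 0.49 × 0.41 × 2.25 = 0.4520 m³/s
w_4 = (8.2 − 4.4)/2 = 1.9 m; q_4 = 0.38 × 0.35 × 1.9 = 0.2527 m³/s
w_5 = (9.1 − 6.6)/2 = 1.25 m; q_5 = 0.43 × 0.41 × 1.25 = 0.2204 m³/s
w_6 = (10.2 − 8.2)/2 = 1 m; q_6 = 0.33 × 0.29 × 1 = 0.09570 m³/s
w_7 = (12.3 − 9.1)/2 = 1.6 m; q_7 = 0.31 × 0.26 × 1.6 = 0.1290 m³/s
Stations 1, 8 contribute zero (depth or velocity is 0).
Q = Σ qᵢ = 1.443 m³/s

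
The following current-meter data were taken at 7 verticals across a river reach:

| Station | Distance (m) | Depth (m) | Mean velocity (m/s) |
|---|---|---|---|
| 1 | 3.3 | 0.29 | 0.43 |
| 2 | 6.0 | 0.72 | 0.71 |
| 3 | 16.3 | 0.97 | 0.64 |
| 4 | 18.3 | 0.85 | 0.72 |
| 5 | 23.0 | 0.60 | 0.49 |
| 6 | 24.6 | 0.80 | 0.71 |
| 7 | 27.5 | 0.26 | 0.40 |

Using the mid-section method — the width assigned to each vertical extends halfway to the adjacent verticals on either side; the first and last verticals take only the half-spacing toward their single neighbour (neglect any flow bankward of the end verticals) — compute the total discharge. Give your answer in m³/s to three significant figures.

w_1 = (6.0 − 3.3)/2 = 1.35 m; q_1 = 0.43 × 0.29 × 1.35 = 0.1683 m³/s
w_2 = (16.3 − 3.3)/2 = 6.5 m; q_2 = 0.71 × 0.72 × 6.5 = 3.323 m³/s
w_3 = (18.3 − 6.0)/2 = 6.15 m; q_3 = 0.64 × 0.97 × 6.15 = 3.818 m³/s
w_4 = (23.0 − 16.3)/2 = 3.35 m; q_4 = 0.72 × 0.85 × 3.35 = 2.050 m³/s
w_5 = (24.6 − 18.3)/2 = 3.15 m; q_5 = 0.49 × 0.60 × 3.15 = 0.9261 m³/s
w_6 = (27.5 − 23.0)/2 = 2.25 m; q_6 = 0.71 × 0.80 × 2.25 = 1.278 m³/s
w_7 = (27.5 − 24.6)/2 = 1.45 m; q_7 = 0.40 × 0.26 × 1.45 = 0.1508 m³/s
Q = Σ qᵢ = 11.71 m³/s

11.7 m³/s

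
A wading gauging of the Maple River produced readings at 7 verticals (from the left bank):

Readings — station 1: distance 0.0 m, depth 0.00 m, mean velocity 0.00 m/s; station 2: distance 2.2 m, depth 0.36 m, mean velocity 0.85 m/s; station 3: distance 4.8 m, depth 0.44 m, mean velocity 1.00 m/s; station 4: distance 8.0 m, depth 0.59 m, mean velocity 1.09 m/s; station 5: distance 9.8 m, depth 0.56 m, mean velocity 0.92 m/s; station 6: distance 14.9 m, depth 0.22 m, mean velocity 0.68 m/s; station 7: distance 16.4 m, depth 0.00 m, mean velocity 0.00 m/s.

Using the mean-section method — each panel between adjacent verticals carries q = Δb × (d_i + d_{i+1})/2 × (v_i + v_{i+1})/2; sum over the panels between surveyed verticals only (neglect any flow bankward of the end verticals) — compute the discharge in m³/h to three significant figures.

19900 m³/h

Panel 1-2: Δb = 2.2 m, d̄ = (0.00+0.36)/2 = 0.18, v̄ = (0.00+0.85)/2 = 0.425 → q = 2.2×0.18×0.425 = 0.1683 m³/s
Panel 2-3: Δb = 2.6 m, d̄ = (0.36+0.44)/2 = 0.4, v̄ = (0.85+1.00)/2 = 0.925 → q = 2.6×0.4×0.925 = 0.9620 m³/s
Panel 3-4: Δb = 3.2 m, d̄ = (0.44+0.59)/2 = 0.515, v̄ = (1.00+1.09)/2 = 1.045 → q = 3.2×0.515×1.045 = 1.722 m³/s
Panel 4-5: Δb = 1.8 m, d̄ = (0.59+0.56)/2 = 0.575, v̄ = (1.09+0.92)/2 = 1.005 → q = 1.8×0.575×1.005 = 1.040 m³/s
Panel 5-6: Δb = 5.1 m, d̄ = (0.56+0.22)/2 = 0.39, v̄ = (0.92+0.68)/2 = 0.8 → q = 5.1×0.39×0.8 = 1.591 m³/s
Panel 6-7: Δb = 1.5 m, d̄ = (0.22+0.00)/2 = 0.11, v̄ = (0.68+0.00)/2 = 0.34 → q = 1.5×0.11×0.34 = 0.05610 m³/s
Q = Σ q = 5.540 m³/s
= 5.540 × 3600 = 19940 m³/h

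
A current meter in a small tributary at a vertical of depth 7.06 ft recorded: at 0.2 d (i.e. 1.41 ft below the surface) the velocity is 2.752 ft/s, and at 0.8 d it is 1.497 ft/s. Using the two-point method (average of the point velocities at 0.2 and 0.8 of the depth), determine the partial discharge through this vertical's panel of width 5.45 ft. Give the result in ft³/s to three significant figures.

v̄ = (2.752 + 1.497) / 2 = 2.125 ft/s
q = v̄ × d × w = 2.125 × 7.06 × 5.45 = 81.74 ft³/s

81.7 ft³/s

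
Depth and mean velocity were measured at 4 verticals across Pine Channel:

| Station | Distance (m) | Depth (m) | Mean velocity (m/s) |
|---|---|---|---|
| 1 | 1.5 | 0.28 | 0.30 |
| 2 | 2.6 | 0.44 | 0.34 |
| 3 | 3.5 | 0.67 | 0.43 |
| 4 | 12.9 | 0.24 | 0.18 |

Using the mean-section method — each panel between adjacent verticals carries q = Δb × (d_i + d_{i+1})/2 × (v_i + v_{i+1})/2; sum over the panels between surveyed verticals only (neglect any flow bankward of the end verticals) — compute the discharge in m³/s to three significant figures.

Panel 1-2: Δb = 1.1 m, d̄ = (0.28+0.44)/2 = 0.36, v̄ = (0.30+0.34)/2 = 0.32 → q = 1.1×0.36×0.32 = 0.1267 m³/s
Panel 2-3: Δb = 0.9 m, d̄ = (0.44+0.67)/2 = 0.555, v̄ = (0.34+0.43)/2 = 0.385 → q = 0.9×0.555×0.385 = 0.1923 m³/s
Panel 3-4: Δb = 9.4 m, d̄ = (0.67+0.24)/2 = 0.455, v̄ = (0.43+0.18)/2 = 0.305 → q = 9.4×0.455×0.305 = 1.304 m³/s
Q = Σ q = 1.624 m³/s

1.62 m³/s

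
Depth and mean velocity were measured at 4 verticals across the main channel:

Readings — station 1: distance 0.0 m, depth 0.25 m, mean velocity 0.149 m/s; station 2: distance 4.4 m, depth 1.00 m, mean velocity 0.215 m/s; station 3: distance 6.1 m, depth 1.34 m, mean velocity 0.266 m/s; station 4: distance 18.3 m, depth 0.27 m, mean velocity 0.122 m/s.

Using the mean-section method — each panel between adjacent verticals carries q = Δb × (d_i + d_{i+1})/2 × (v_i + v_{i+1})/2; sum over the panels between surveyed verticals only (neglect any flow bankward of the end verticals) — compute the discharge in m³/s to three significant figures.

2.88 m³/s

Panel 1-2: Δb = 4.4 m, d̄ = (0.25+1.00)/2 = 0.625, v̄ = (0.149+0.215)/2 = 0.182 → q = 4.4×0.625×0.182 = 0.5005 m³/s
Panel 2-3: Δb = 1.7 m, d̄ = (1.00+1.34)/2 = 1.17, v̄ = (0.215+0.266)/2 = 0.2405 → q = 1.7×1.17×0.2405 = 0.4784 m³/s
Panel 3-4: Δb = 12.2 m, d̄ = (1.34+0.27)/2 = 0.805, v̄ = (0.266+0.122)/2 = 0.194 → q = 12.2×0.805×0.194 = 1.905 m³/s
Q = Σ q = 2.884 m³/s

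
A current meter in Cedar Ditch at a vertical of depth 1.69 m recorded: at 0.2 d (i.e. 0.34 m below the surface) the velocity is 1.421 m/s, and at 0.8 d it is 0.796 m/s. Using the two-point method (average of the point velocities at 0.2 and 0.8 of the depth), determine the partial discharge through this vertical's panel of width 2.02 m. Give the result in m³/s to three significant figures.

3.78 m³/s

v̄ = (1.421 + 0.796) / 2 = 1.109 m/s
q = v̄ × d × w = 1.109 × 1.69 × 2.02 = 3.784 m³/s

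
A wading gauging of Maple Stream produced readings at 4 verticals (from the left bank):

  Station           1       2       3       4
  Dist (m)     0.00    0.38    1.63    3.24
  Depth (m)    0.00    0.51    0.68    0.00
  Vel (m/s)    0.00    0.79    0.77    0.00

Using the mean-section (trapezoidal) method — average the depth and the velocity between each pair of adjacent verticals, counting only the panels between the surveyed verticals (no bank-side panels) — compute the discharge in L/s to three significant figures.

829 L/s

Panel 1-2: Δb = 0.38 m, d̄ = (0.00+0.51)/2 = 0.255, v̄ = (0.00+0.79)/2 = 0.395 → q = 0.38×0.255×0.395 = 0.03828 m³/s
Panel 2-3: Δb = 1.25 m, d̄ = (0.51+0.68)/2 = 0.595, v̄ = (0.79+0.77)/2 = 0.78 → q = 1.25×0.595×0.78 = 0.5801 m³/s
Panel 3-4: Δb = 1.61 m, d̄ = (0.68+0.00)/2 = 0.34, v̄ = (0.77+0.00)/2 = 0.385 → q = 1.61×0.34×0.385 = 0.2107 m³/s
Q = Σ q = 0.8291 m³/s
= 0.8291 × 1000 = 829.1 L/s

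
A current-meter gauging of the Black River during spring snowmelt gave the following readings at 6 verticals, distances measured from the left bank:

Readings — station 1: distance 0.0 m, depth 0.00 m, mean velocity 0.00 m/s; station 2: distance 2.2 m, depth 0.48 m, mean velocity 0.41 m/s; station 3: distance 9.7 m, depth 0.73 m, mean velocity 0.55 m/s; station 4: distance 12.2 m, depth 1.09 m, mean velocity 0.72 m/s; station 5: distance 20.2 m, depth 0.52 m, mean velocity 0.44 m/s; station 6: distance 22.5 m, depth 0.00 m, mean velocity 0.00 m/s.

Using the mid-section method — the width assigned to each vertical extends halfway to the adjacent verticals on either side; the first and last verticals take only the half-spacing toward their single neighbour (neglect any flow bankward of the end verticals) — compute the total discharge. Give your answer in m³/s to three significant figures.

w_2 = (9.7 − 0.0)/2 = 4.85 m; q_2 = 0.41 × 0.48 × 4.85 = 0.9545 m³/s
w_3 = (12.2 − 2.2)/2 = 5 m; q_3 = 0.55 × 0.73 × 5 = 2.008 m³/s
w_4 = (20.2 − 9.7)/2 = 5.25 m; q_4 = 0.72 × 1.09 × 5.25 = 4.120 m³/s
w_5 = (22.5 − 12.2)/2 = 5.15 m; q_5 = 0.44 × 0.52 × 5.15 = 1.178 m³/s
Stations 1, 6 contribute zero (depth or velocity is 0).
Q = Σ qᵢ = 8.261 m³/s

8.26 m³/s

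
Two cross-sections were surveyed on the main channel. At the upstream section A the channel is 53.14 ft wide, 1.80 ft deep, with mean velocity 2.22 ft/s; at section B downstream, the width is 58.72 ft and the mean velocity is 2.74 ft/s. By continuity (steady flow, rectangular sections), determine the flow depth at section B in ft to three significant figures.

Q = A₁V₁ = (53.14×1.80) × 2.22 = 212.3 ft³/s
d₂ = Q/(b₂ V₂) = 212.3/(58.72×2.74) = 1.320 ft

1.32 ft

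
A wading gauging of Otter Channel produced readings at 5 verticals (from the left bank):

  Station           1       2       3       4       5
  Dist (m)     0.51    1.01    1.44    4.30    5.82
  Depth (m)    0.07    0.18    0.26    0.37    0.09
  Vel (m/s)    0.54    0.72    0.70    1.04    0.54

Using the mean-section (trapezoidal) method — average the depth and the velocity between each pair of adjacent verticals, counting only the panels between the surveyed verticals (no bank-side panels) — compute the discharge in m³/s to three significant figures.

Panel 1-2: Δb = 0.5 m, d̄ = (0.07+0.18)/2 = 0.125, v̄ = (0.54+0.72)/2 = 0.63 → q = 0.5×0.125×0.63 = 0.03938 m³/s
Panel 2-3: Δb = 0.43 m, d̄ = (0.18+0.26)/2 = 0.22, v̄ = (0.72+0.70)/2 = 0.71 → q = 0.43×0.22×0.71 = 0.06717 m³/s
Panel 3-4: Δb = 2.86 m, d̄ = (0.26+0.37)/2 = 0.315, v̄ = (0.70+1.04)/2 = 0.87 → q = 2.86×0.315×0.87 = 0.7838 m³/s
Panel 4-5: Δb = 1.52 m, d̄ = (0.37+0.09)/2 = 0.23, v̄ = (1.04+0.54)/2 = 0.79 → q = 1.52×0.23×0.79 = 0.2762 m³/s
Q = Σ q = 1.167 m³/s

1.17 m³/s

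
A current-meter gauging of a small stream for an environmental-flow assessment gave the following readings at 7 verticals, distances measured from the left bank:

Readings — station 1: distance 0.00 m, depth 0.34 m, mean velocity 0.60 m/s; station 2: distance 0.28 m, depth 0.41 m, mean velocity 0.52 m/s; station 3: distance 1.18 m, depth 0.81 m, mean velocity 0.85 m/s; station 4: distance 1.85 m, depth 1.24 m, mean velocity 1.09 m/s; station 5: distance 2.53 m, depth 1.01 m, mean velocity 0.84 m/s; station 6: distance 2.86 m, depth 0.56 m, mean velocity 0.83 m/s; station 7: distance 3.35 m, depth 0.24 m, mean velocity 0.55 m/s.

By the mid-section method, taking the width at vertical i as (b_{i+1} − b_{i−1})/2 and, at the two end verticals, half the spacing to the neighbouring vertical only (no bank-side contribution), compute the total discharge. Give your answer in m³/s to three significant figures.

w_1 = (0.28 − 0.00)/2 = 0.14 m; q_1 = 0.60 × 0.34 × 0.14 = 0.02856 m³/s
w_2 = (1.18 − 0.00)/2 = 0.59 m; q_2 = 0.52 × 0.41 × 0.59 = 0.1258 m³/s
w_3 = (1.85 − 0.28)/2 = 0.785 m; q_3 = 0.85 × 0.81 × 0.785 = 0.5405 m³/s
w_4 = (2.53 − 1.18)/2 = 0.675 m; q_4 = 1.09 × 1.24 × 0.675 = 0.9123 m³/s
w_5 = (2.86 − 1.85)/2 = 0.505 m; q_5 = 0.84 × 1.01 × 0.505 = 0.4284 m³/s
w_6 = (3.35 − 2.53)/2 = 0.41 m; q_6 = 0.83 × 0.56 × 0.41 = 0.1906 m³/s
w_7 = (3.35 − 2.86)/2 = 0.245 m; q_7 = 0.55 × 0.24 × 0.245 = 0.03234 m³/s
Q = Σ qᵢ = 2.259 m³/s

2.26 m³/s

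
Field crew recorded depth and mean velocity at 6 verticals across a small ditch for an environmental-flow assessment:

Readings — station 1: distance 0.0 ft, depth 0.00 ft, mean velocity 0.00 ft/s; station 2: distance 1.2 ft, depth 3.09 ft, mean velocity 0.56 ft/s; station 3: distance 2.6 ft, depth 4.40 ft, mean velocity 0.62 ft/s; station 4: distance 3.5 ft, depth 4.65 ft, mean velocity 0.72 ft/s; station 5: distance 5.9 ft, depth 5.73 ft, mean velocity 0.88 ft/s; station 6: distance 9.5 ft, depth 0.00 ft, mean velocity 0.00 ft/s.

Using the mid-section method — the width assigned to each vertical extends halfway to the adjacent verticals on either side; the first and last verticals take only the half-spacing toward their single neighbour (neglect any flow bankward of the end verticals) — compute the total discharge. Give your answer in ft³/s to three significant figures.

w_2 = (2.6 − 0.0)/2 = 1.3 ft; q_2 = 0.56 × 3.09 × 1.3 = 2.250 ft³/s
w_3 = (3.5 − 1.2)/2 = 1.15 ft; q_3 = 0.62 × 4.40 × 1.15 = 3.137 ft³/s
w_4 = (5.9 − 2.6)/2 = 1.65 ft; q_4 = 0.72 × 4.65 × 1.65 = 5.524 ft³/s
w_5 = (9.5 − 3.5)/2 = 3 ft; q_5 = 0.88 × 5.73 × 3 = 15.13 ft³/s
Stations 1, 6 contribute zero (depth or velocity is 0).
Q = Σ qᵢ = 26.04 ft³/s

26.0 ft³/s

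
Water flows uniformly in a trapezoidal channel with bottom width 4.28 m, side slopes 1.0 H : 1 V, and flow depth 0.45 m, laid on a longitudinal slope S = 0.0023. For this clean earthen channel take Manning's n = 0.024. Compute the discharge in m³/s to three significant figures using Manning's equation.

2.24 m³/s

A = (b + z·y)·y = (4.28 + 1.0×0.45)×0.45 = 2.129 m²
P = b + 2y√(1+z²) = 4.28 + 2×0.45×√(1+1.0²) = 5.553 m
R = A/P = 2.129/5.553 = 0.3833 m
Q = (1/n)·A·R^(2/3)·S^(1/2) = (1/0.024) × 2.129 × 0.3833^(2/3) × 0.0023^(1/2) = 2.244 m³/s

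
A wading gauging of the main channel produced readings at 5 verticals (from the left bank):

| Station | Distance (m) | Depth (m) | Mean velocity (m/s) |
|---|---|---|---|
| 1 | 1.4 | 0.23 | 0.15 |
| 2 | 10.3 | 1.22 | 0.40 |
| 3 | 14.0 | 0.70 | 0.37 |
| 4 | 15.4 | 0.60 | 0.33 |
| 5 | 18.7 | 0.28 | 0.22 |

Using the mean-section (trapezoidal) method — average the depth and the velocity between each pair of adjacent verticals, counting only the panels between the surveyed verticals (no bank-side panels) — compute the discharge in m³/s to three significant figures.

Panel 1-2: Δb = 8.9 m, d̄ = (0.23+1.22)/2 = 0.725, v̄ = (0.15+0.40)/2 = 0.275 → q = 8.9×0.725×0.275 = 1.774 m³/s
Panel 2-3: Δb = 3.7 m, d̄ = (1.22+0.70)/2 = 0.96, v̄ = (0.40+0.37)/2 = 0.385 → q = 3.7×0.96×0.385 = 1.368 m³/s
Panel 3-4: Δb = 1.4 m, d̄ = (0.70+0.60)/2 = 0.65, v̄ = (0.37+0.33)/2 = 0.35 → q = 1.4×0.65×0.35 = 0.3185 m³/s
Panel 4-5: Δb = 3.3 m, d̄ = (0.60+0.28)/2 = 0.44, v̄ = (0.33+0.22)/2 = 0.275 → q = 3.3×0.44×0.275 = 0.3993 m³/s
Q = Σ q = 3.860 m³/s

3.86 m³/s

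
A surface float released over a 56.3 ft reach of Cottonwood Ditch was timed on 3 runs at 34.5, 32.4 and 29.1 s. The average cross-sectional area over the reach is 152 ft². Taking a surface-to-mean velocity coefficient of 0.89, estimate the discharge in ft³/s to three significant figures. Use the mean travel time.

t̄ = (34.5 + 32.4 + 29.1) / 3 = 32 s
v_surface = L / t̄ = 56.3 / 32 = 1.759 ft/s
v_mean = 0.89 × 1.759 = 1.566 ft/s
Q = A × v_mean = 152 × 1.566 = 238.0 ft³/s

238 ft³/s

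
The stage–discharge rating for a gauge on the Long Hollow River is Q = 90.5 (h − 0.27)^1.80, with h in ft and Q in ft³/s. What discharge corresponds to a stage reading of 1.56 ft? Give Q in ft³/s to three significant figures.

143 ft³/s

Q = 90.5 × (1.56 − 0.27)^1.80 = 90.5 × 1.29^1.80 = 143.1 ft³/s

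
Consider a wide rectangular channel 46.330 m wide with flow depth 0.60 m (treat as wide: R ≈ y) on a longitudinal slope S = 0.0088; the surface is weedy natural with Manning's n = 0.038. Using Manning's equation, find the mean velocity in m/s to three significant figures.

A = b·y = 46.330 × 0.60 = 27.80 m²
Wide channel: R ≈ y = 0.60 m
Q = (1/n)·A·R^(2/3)·S^(1/2) = (1/0.038) × 27.80 × 0.6000^(2/3) × 0.0088^(1/2) = 48.82 m³/s
V = Q/A = 48.82/27.80 = 1.756 m/s

1.76 m/s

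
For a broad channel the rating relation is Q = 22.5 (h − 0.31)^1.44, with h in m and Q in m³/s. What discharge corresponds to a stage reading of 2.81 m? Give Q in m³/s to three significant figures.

Q = 22.5 × (2.81 − 0.31)^1.44 = 22.5 × 2.5^1.44 = 84.18 m³/s

84.2 m³/s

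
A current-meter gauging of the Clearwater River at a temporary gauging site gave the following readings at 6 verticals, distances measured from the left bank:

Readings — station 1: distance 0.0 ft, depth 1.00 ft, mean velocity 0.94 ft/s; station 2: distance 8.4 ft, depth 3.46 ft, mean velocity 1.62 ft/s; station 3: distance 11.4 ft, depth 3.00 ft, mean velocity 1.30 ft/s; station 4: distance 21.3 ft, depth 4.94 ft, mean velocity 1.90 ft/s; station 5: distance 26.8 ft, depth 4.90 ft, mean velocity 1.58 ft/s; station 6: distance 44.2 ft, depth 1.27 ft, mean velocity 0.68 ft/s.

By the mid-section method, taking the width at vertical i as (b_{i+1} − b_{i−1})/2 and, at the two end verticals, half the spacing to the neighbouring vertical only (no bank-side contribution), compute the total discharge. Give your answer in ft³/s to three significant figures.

w_1 = (8.4 − 0.0)/2 = 4.2 ft; q_1 = 0.94 × 1.00 × 4.2 = 3.948 ft³/s
w_2 = (11.4 − 0.0)/2 = 5.7 ft; q_2 = 1.62 × 3.46 × 5.7 = 31.95 ft³/s
w_3 = (21.3 − 8.4)/2 = 6.45 ft; q_3 = 1.30 × 3.00 × 6.45 = 25.16 ft³/s
w_4 = (26.8 − 11.4)/2 = 7.7 ft; q_4 = 1.90 × 4.94 × 7.7 = 72.27 ft³/s
w_5 = (44.2 − 21.3)/2 = 11.45 ft; q_5 = 1.58 × 4.90 × 11.45 = 88.65 ft³/s
w_6 = (44.2 − 26.8)/2 = 8.7 ft; q_6 = 0.68 × 1.27 × 8.7 = 7.513 ft³/s
Q = Σ qᵢ = 229.5 ft³/s

229 ft³/s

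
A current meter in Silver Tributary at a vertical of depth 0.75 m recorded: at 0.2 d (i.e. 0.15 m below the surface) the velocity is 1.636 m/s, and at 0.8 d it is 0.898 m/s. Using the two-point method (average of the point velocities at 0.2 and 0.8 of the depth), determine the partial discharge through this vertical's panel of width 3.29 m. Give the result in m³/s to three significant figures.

v̄ = (1.636 + 0.898) / 2 = 1.267 m/s
q = v̄ × d × w = 1.267 × 0.75 × 3.29 = 3.126 m³/s

3.13 m³/s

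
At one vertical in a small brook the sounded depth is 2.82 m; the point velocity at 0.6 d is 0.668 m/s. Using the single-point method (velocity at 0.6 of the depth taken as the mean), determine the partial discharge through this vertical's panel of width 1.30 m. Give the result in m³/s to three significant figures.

2.45 m³/s

v̄ = v₀.₆ = 0.668 m/s
q = v̄ × d × w = 0.6680 × 2.82 × 1.30 = 2.449 m³/s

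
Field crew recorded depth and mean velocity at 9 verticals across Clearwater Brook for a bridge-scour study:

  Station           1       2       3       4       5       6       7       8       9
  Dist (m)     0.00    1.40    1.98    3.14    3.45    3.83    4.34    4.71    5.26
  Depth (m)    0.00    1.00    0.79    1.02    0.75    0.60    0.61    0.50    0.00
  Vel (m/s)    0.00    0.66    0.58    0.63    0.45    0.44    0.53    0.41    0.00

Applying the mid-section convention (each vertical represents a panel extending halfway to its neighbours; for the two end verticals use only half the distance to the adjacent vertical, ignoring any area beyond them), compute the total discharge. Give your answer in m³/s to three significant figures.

1.99 m³/s

w_2 = (1.98 − 0.00)/2 = 0.99 m; q_2 = 0.66 × 1.00 × 0.99 = 0.6534 m³/s
w_3 = (3.14 − 1.40)/2 = 0.87 m; q_3 = 0.58 × 0.79 × 0.87 = 0.3986 m³/s
w_4 = (3.45 − 1.98)/2 = 0.735 m; q_4 = 0.63 × 1.02 × 0.735 = 0.4723 m³/s
w_5 = (3.83 − 3.14)/2 = 0.345 m; q_5 = 0.45 × 0.75 × 0.345 = 0.1164 m³/s
w_6 = (4.34 − 3.45)/2 = 0.445 m; q_6 = 0.44 × 0.60 × 0.445 = 0.1175 m³/s
w_7 = (4.71 − 3.83)/2 = 0.44 m; q_7 = 0.53 × 0.61 × 0.44 = 0.1423 m³/s
w_8 = (5.26 − 4.34)/2 = 0.46 m; q_8 = 0.41 × 0.50 × 0.46 = 0.09430 m³/s
Stations 1, 9 contribute zero (depth or velocity is 0).
Q = Σ qᵢ = 1.995 m³/s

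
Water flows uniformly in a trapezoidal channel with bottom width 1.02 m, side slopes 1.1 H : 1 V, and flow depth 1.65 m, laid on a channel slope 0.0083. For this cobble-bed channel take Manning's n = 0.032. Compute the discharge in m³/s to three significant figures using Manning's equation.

11.4 m³/s

A = (b + z·y)·y = (1.02 + 1.1×1.65)×1.65 = 4.678 m²
P = b + 2y√(1+z²) = 1.02 + 2×1.65×√(1+1.1²) = 5.926 m
R = A/P = 4.678/5.926 = 0.7894 m
Q = (1/n)·A·R^(2/3)·S^(1/2) = (1/0.032) × 4.678 × 0.7894^(2/3) × 0.0083^(1/2) = 11.38 m³/s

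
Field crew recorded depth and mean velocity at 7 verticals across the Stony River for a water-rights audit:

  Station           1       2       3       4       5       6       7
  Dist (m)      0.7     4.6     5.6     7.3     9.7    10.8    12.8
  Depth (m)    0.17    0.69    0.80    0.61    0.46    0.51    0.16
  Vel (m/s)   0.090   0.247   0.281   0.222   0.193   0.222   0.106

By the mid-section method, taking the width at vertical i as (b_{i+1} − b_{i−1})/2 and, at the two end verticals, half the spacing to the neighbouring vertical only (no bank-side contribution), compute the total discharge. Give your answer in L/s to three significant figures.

w_1 = (4.6 − 0.7)/2 = 1.95 m; q_1 = 0.090 × 0.17 × 1.95 = 0.02984 m³/s
w_2 = (5.6 − 0.7)/2 = 2.45 m; q_2 = 0.247 × 0.69 × 2.45 = 0.4176 m³/s
w_3 = (7.3 − 4.6)/2 = 1.35 m; q_3 = 0.281 × 0.80 × 1.35 = 0.3035 m³/s
w_4 = (9.7 − 5.6)/2 = 2.05 m; q_4 = 0.222 × 0.61 × 2.05 = 0.2776 m³/s
w_5 = (10.8 − 7.3)/2 = 1.75 m; q_5 = 0.193 × 0.46 × 1.75 = 0.1554 m³/s
w_6 = (12.8 − 9.7)/2 = 1.55 m; q_6 = 0.222 × 0.51 × 1.55 = 0.1755 m³/s
w_7 = (12.8 − 10.8)/2 = 1 m; q_7 = 0.106 × 0.16 × 1 = 0.01696 m³/s
Q = Σ qᵢ = 1.376 m³/s
= 1.376 × 1000 = 1376 L/s

1380 L/s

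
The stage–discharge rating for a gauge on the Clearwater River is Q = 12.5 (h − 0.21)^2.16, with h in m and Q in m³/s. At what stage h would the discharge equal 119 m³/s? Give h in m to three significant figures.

3.05 m

h − h₀ = (Q/C)^(1/b) = (119/12.5)^(1/2.16) = 2.838 m
h = 0.21 + 2.838 = 3.048 m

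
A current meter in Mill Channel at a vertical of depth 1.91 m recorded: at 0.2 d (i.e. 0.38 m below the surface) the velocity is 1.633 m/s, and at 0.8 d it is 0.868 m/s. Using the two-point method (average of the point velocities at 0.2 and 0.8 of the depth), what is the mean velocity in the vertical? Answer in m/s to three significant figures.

1.25 m/s

v̄ = (1.633 + 0.868) / 2 = 1.251 m/s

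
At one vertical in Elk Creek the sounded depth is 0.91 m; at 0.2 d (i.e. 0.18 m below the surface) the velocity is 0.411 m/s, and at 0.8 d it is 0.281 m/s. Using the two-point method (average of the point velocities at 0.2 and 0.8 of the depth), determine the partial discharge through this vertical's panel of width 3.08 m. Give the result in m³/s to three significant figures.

0.970 m³/s

v̄ = (0.411 + 0.281) / 2 = 0.3460 m/s
q = v̄ × d × w = 0.3460 × 0.91 × 3.08 = 0.9698 m³/s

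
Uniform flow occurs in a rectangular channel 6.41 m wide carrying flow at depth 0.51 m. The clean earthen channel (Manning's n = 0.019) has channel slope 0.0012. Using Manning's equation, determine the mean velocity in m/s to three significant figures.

A = b·y = 6.41 × 0.51 = 3.269 m²
P = b + 2y = 6.41 + 2×0.51 = 7.430 m
R = A/P = 3.269/7.430 = 0.4400 m
Q = (1/n)·A·R^(2/3)·S^(1/2) = (1/0.019) × 3.269 × 0.4400^(2/3) × 0.0012^(1/2) = 3.448 m³/s
V = Q/A = 3.448/3.269 = 1.055 m/s

1.05 m/s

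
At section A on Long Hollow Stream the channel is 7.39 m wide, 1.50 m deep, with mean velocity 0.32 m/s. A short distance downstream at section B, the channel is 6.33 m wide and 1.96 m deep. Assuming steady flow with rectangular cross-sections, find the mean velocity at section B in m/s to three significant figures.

Q = A₁V₁ = (7.39×1.50) × 0.32 = 3.547 m³/s
A₂ = 6.33 × 1.96 = 12.41 m²
V₂ = Q/A₂ = 3.547/12.41 = 0.2859 m/s

0.286 m/s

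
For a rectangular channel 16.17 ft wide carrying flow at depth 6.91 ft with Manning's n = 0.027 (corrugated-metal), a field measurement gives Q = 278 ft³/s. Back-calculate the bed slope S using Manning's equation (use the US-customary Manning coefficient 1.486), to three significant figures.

A = b·y = 16.17 × 6.91 = 111.7 ft²
P = b + 2y = 16.17 + 2×6.91 = 29.99 ft
R = A/P = 111.7/29.99 = 3.726 ft
S = (Q·n / (1.486·A·R^(2/3)))² = (278×0.027 / (1.486×111.7×2.403))² = 0.0003538

0.000354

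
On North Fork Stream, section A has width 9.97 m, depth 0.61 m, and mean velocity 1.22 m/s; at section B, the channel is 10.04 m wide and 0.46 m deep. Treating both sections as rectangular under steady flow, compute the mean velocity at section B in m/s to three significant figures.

Q = A₁V₁ = (9.97×0.61) × 1.22 = 7.420 m³/s
A₂ = 10.04 × 0.46 = 4.618 m²
V₂ = Q/A₂ = 7.420/4.618 = 1.607 m/s

1.61 m/s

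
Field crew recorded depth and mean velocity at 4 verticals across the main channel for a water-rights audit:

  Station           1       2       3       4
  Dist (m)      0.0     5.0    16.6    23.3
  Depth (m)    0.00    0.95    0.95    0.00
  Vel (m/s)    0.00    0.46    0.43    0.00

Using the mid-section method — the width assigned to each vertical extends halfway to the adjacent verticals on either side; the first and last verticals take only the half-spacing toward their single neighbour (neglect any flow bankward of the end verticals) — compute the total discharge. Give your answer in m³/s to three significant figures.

7.36 m³/s

w_2 = (16.6 − 0.0)/2 = 8.3 m; q_2 = 0.46 × 0.95 × 8.3 = 3.627 m³/s
w_3 = (23.3 − 5.0)/2 = 9.15 m; q_3 = 0.43 × 0.95 × 9.15 = 3.738 m³/s
Stations 1, 4 contribute zero (depth or velocity is 0).
Q = Σ qᵢ = 7.365 m³/s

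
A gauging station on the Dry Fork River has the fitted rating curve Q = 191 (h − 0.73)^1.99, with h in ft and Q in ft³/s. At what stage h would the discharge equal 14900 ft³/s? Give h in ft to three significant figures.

h − h₀ = (Q/C)^(1/b) = (14900/191)^(1/1.99) = 8.930 ft
h = 0.73 + 8.930 = 9.660 ft

9.66 ft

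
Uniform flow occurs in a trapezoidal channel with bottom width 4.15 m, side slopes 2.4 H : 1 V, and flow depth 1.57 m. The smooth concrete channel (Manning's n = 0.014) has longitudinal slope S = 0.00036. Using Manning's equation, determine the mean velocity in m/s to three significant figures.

1.36 m/s

A = (b + z·y)·y = (4.15 + 2.4×1.57)×1.57 = 12.43 m²
P = b + 2y√(1+z²) = 4.15 + 2×1.57×√(1+2.4²) = 12.31 m
R = A/P = 12.43/12.31 = 1.010 m
Q = (1/n)·A·R^(2/3)·S^(1/2) = (1/0.014) × 12.43 × 1.010^(2/3) × 0.00036^(1/2) = 16.95 m³/s
V = Q/A = 16.95/12.43 = 1.364 m/s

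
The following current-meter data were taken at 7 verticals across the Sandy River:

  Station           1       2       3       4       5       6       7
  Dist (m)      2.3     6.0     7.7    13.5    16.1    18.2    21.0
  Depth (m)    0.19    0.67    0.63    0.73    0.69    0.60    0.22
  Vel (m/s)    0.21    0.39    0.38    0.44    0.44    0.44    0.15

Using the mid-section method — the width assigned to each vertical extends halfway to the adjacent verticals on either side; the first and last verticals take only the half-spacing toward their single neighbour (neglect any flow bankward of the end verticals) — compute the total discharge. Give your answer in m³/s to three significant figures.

w_1 = (6.0 − 2.3)/2 = 1.85 m; q_1 = 0.21 × 0.19 × 1.85 = 0.07382 m³/s
w_2 = (7.7 − 2.3)/2 = 2.7 m; q_2 = 0.39 × 0.67 × 2.7 = 0.7055 m³/s
w_3 = (13.5 − 6.0)/2 = 3.75 m; q_3 = 0.38 × 0.63 × 3.75 = 0.8978 m³/s
w_4 = (16.1 − 7.7)/2 = 4.2 m; q_4 = 0.44 × 0.73 × 4.2 = 1.349 m³/s
w_5 = (18.2 − 13.5)/2 = 2.35 m; q_5 = 0.44 × 0.69 × 2.35 = 0.7135 m³/s
w_6 = (21.0 − 16.1)/2 = 2.45 m; q_6 = 0.44 × 0.60 × 2.45 = 0.6468 m³/s
w_7 = (21.0 − 18.2)/2 = 1.4 m; q_7 = 0.15 × 0.22 × 1.4 = 0.04620 m³/s
Q = Σ qᵢ = 4.433 m³/s

4.43 m³/s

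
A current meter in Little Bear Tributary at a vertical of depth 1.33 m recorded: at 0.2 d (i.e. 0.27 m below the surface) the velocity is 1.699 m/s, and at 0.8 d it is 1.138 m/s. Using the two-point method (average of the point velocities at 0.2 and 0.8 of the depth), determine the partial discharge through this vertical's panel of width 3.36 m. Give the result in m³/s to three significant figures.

6.34 m³/s

v̄ = (1.699 + 1.138) / 2 = 1.419 m/s
q = v̄ × d × w = 1.419 × 1.33 × 3.36 = 6.339 m³/s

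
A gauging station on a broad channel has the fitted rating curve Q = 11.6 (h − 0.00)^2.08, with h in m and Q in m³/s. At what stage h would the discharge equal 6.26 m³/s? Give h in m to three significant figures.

h − h₀ = (Q/C)^(1/b) = (6.26/11.6)^(1/2.08) = 0.7434 m
h = 0.00 + 0.7434 = 0.7434 m

0.743 m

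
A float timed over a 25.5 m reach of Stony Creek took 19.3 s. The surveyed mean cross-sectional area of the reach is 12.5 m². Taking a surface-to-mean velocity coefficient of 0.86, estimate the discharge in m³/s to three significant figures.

14.2 m³/s

v_surface = L / t̄ = 25.5 / 19.3 = 1.321 m/s
v_mean = 0.86 × 1.321 = 1.136 m/s
Q = A × v_mean = 12.5 × 1.136 = 14.20 m³/s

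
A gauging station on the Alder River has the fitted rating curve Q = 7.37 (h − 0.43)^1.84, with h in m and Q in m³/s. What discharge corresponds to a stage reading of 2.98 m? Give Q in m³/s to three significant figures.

Q = 7.37 × (2.98 − 0.43)^1.84 = 7.37 × 2.55^1.84 = 41.26 m³/s

41.3 m³/s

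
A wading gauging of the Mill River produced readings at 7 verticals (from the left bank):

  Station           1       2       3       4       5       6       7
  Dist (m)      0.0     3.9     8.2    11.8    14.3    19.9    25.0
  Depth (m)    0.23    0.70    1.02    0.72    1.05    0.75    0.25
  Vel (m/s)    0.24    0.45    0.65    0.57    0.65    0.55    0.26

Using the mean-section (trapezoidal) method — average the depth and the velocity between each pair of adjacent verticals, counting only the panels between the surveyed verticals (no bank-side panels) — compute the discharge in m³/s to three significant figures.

Panel 1-2: Δb = 3.9 m, d̄ = (0.23+0.70)/2 = 0.465, v̄ = (0.24+0.45)/2 = 0.345 → q = 3.9×0.465×0.345 = 0.6257 m³/s
Panel 2-3: Δb = 4.3 m, d̄ = (0.70+1.02)/2 = 0.86, v̄ = (0.45+0.65)/2 = 0.55 → q = 4.3×0.86×0.55 = 2.034 m³/s
Panel 3-4: Δb = 3.6 m, d̄ = (1.02+0.72)/2 = 0.87, v̄ = (0.65+0.57)/2 = 0.61 → q = 3.6×0.87×0.61 = 1.911 m³/s
Panel 4-5: Δb = 2.5 m, d̄ = (0.72+1.05)/2 = 0.885, v̄ = (0.57+0.65)/2 = 0.61 → q = 2.5×0.885×0.61 = 1.350 m³/s
Panel 5-6: Δb = 5.6 m, d̄ = (1.05+0.75)/2 = 0.9, v̄ = (0.65+0.55)/2 = 0.6 → q = 5.6×0.9×0.6 = 3.024 m³/s
Panel 6-7: Δb = 5.1 m, d̄ = (0.75+0.25)/2 = 0.5, v̄ = (0.55+0.26)/2 = 0.405 → q = 5.1×0.5×0.405 = 1.033 m³/s
Q = Σ q = 9.976 m³/s

9.98 m³/s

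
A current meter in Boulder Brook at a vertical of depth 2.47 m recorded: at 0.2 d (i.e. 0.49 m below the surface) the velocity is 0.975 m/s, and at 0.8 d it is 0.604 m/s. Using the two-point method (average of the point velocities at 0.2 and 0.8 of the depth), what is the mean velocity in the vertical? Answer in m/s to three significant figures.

v̄ = (0.975 + 0.604) / 2 = 0.7895 m/s

0.790 m/s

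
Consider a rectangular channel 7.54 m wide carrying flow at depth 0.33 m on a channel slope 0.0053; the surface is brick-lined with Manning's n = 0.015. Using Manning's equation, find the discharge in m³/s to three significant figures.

5.45 m³/s

A = b·y = 7.54 × 0.33 = 2.488 m²
P = b + 2y = 7.54 + 2×0.33 = 8.200 m
R = A/P = 2.488/8.200 = 0.3034 m
Q = (1/n)·A·R^(2/3)·S^(1/2) = (1/0.015) × 2.488 × 0.3034^(2/3) × 0.0053^(1/2) = 5.453 m³/s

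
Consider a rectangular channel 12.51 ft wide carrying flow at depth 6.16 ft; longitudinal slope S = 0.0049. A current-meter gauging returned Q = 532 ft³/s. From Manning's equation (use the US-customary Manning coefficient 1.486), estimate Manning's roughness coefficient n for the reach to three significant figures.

0.0321

A = b·y = 12.51 × 6.16 = 77.06 ft²
P = b + 2y = 12.51 + 2×6.16 = 24.83 ft
R = A/P = 77.06/24.83 = 3.104 ft
n = (1.486/Q)·A·R^(2/3)·S^(1/2) = (1.486/532) × 77.06 × 2.128 × 0.07000 = 0.03206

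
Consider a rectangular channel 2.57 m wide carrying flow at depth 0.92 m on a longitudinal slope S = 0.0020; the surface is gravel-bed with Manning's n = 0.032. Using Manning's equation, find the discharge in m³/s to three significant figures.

A = b·y = 2.57 × 0.92 = 2.364 m²
P = b + 2y = 2.57 + 2×0.92 = 4.410 m
R = A/P = 2.364/4.410 = 0.5361 m
Q = (1/n)·A·R^(2/3)·S^(1/2) = (1/0.032) × 2.364 × 0.5361^(2/3) × 0.0020^(1/2) = 2.181 m³/s

2.18 m³/s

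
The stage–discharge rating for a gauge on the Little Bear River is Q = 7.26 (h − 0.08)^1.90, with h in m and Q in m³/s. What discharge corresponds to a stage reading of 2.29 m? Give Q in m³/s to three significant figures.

32.8 m³/s

Q = 7.26 × (2.29 − 0.08)^1.90 = 7.26 × 2.21^1.90 = 32.76 m³/s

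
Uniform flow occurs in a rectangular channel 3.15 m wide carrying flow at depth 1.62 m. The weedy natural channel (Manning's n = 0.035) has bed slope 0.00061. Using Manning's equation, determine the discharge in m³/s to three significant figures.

3.10 m³/s

A = b·y = 3.15 × 1.62 = 5.103 m²
P = b + 2y = 3.15 + 2×1.62 = 6.390 m
R = A/P = 5.103/6.390 = 0.7986 m
Q = (1/n)·A·R^(2/3)·S^(1/2) = (1/0.035) × 5.103 × 0.7986^(2/3) × 0.00061^(1/2) = 3.100 m³/s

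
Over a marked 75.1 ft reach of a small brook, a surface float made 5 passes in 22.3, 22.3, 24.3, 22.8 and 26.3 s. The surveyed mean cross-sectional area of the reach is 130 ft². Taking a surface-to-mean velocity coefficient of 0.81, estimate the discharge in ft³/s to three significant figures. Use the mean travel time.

335 ft³/s

t̄ = (22.3 + 22.3 + 24.3 + 22.8 + 26.3) / 5 = 23.6 s
v_surface = L / t̄ = 75.1 / 23.6 = 3.182 ft/s
v_mean = 0.81 × 3.182 = 2.578 ft/s
Q = A × v_mean = 130 × 2.578 = 335.1 ft³/s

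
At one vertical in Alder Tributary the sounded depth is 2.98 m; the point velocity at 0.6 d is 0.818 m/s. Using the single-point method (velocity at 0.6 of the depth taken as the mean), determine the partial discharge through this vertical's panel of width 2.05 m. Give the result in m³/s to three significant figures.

v̄ = v₀.₆ = 0.818 m/s
q = v̄ × d × w = 0.8180 × 2.98 × 2.05 = 4.997 m³/s

5.00 m³/s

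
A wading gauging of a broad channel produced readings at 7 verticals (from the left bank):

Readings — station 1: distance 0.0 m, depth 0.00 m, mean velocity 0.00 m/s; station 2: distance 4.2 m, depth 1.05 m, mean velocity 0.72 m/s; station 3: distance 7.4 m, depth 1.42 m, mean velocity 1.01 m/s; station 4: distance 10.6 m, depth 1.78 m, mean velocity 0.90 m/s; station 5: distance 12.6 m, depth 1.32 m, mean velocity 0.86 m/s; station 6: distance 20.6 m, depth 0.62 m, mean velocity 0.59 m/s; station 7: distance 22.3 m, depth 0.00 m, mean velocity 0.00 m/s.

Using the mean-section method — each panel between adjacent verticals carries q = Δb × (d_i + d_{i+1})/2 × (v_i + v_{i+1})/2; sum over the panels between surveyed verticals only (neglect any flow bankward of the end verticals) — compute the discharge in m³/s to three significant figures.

17.6 m³/s

Panel 1-2: Δb = 4.2 m, d̄ = (0.00+1.05)/2 = 0.525, v̄ = (0.00+0.72)/2 = 0.36 → q = 4.2×0.525×0.36 = 0.7938 m³/s
Panel 2-3: Δb = 3.2 m, d̄ = (1.05+1.42)/2 = 1.235, v̄ = (0.72+1.01)/2 = 0.865 → q = 3.2×1.235×0.865 = 3.418 m³/s
Panel 3-4: Δb = 3.2 m, d̄ = (1.42+1.78)/2 = 1.6, v̄ = (1.01+0.90)/2 = 0.955 → q = 3.2×1.6×0.955 = 4.890 m³/s
Panel 4-5: Δb = 2 m, d̄ = (1.78+1.32)/2 = 1.55, v̄ = (0.90+0.86)/2 = 0.88 → q = 2×1.55×0.88 = 2.728 m³/s
Panel 5-6: Δb = 8 m, d̄ = (1.32+0.62)/2 = 0.97, v̄ = (0.86+0.59)/2 = 0.725 → q = 8×0.97×0.725 = 5.626 m³/s
Panel 6-7: Δb = 1.7 m, d̄ = (0.62+0.00)/2 = 0.31, v̄ = (0.59+0.00)/2 = 0.295 → q = 1.7×0.31×0.295 = 0.1555 m³/s
Q = Σ q = 17.61 m³/s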